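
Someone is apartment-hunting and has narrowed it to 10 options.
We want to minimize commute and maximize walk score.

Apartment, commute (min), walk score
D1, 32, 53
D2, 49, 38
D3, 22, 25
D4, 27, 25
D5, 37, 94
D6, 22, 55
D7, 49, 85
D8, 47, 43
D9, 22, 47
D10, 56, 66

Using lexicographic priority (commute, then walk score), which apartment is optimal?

D6

First minimize commute: best is 22, kept {D3, D6, D9}.
Then maximize walk score: best is 55, kept {D6}.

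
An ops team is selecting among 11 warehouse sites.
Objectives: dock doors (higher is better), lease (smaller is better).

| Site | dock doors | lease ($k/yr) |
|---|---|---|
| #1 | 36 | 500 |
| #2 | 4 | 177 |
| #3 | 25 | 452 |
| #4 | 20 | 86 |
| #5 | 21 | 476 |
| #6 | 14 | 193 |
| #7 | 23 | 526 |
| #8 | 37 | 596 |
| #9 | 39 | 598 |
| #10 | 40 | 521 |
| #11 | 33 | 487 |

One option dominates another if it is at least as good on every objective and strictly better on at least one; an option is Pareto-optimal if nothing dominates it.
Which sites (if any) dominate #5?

#3

#3: dock doors 25≥21, lease 452≤476 — dominates #5.
Others (#1, #2, #4, #6, #7, #8, #9, #10, #11) are each worse than #5 on at least one objective.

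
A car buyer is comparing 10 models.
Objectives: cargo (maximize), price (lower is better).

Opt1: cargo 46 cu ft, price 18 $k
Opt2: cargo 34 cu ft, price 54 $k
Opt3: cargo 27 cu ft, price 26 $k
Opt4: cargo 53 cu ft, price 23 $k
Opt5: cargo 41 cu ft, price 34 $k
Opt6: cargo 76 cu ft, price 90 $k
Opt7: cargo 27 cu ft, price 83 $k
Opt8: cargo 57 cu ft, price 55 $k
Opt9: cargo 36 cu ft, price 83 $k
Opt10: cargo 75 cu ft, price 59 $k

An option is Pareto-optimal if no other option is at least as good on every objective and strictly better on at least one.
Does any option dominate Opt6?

No

Opt1: worse on cargo (46 vs 76).
Opt2: worse on cargo (34 vs 76).
Opt3: worse on cargo (27 vs 76).
Opt4: worse on cargo (53 vs 76).
Opt5: worse on cargo (41 vs 76).
Opt7: worse on cargo (27 vs 76).
Opt8: worse on cargo (57 vs 76).
Opt9: worse on cargo (36 vs 76).
Opt10: worse on cargo (75 vs 76).
No option is at least as good as Opt6 on every objective and strictly better on one.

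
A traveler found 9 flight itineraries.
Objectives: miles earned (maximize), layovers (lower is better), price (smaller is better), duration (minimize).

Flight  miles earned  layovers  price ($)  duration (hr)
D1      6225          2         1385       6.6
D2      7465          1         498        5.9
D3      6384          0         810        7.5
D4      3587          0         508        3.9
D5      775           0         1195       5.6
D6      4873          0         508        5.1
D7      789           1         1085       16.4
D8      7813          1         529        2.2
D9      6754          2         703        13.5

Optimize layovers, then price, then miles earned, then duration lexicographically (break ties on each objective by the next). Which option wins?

D6

First minimize layovers: best is 0, kept {D3, D4, D5, D6}.
Then minimize price: best is 508, kept {D4, D6}.
Then maximize miles earned: best is 4873, kept {D6}.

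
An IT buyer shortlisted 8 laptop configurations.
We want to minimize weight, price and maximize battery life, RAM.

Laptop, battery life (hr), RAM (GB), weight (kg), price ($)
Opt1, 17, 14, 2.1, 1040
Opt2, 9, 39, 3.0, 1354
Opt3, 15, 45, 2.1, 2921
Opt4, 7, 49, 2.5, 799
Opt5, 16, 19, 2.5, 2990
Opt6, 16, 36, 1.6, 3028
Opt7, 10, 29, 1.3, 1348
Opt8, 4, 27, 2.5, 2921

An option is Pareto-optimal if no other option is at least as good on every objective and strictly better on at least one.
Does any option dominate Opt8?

Yes

Opt3 vs Opt8: battery life 15≥4, RAM 45≥27, weight 2.1≤2.5, price 2921≤2921 — Opt3 is at least as good on every objective and strictly better on at least one, so Opt3 dominates Opt8.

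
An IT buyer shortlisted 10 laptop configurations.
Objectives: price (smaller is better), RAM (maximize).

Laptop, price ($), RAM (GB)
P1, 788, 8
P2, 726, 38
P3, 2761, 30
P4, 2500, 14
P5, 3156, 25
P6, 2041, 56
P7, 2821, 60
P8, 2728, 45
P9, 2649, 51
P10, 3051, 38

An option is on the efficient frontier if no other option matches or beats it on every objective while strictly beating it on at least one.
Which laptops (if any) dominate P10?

P2, P6, P7, P8, P9

P2: price 726≤3051, RAM 38≥38 — dominates P10.
P6: price 2041≤3051, RAM 56≥38 — dominates P10.
P7: price 2821≤3051, RAM 60≥38 — dominates P10.
P8: price 2728≤3051, RAM 45≥38 — dominates P10.
P9: price 2649≤3051, RAM 51≥38 — dominates P10.
Others (P1, P3, P4, P5) are each worse than P10 on at least one objective.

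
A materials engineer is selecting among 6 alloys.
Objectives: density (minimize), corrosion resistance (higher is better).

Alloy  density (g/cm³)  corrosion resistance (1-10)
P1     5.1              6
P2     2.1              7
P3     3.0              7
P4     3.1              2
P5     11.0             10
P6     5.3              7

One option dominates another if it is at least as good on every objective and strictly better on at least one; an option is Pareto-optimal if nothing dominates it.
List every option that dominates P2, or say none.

none

P1: worse on density (5.1 vs 2.1).
P3: worse on density (3.0 vs 2.1).
P4: worse on density (3.1 vs 2.1).
P5: worse on density (11.0 vs 2.1).
P6: worse on density (5.3 vs 2.1).
No option dominates P2.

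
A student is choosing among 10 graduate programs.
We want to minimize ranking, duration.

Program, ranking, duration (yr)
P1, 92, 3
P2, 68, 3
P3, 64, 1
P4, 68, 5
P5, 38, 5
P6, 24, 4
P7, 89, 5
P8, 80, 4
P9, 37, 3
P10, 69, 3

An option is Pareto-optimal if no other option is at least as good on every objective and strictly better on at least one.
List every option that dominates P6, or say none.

none

P1: worse on ranking (92 vs 24).
P2: worse on ranking (68 vs 24).
P3: worse on ranking (64 vs 24).
P4: worse on ranking (68 vs 24).
P5: worse on ranking (38 vs 24).
P7: worse on ranking (89 vs 24).
P8: worse on ranking (80 vs 24).
P9: worse on ranking (37 vs 24).
P10: worse on ranking (69 vs 24).
No option dominates P6.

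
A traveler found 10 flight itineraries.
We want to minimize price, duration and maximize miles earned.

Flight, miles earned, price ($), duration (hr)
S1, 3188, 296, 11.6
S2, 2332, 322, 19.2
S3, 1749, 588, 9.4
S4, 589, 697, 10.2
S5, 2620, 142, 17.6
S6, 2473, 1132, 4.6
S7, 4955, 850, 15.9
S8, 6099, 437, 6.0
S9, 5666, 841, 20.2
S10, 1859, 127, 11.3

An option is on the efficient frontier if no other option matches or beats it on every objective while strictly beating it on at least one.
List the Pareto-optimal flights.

S1: not dominated.
S2: dominated by S1 (miles earned 3188≥2332, price 296≤322, duration 11.6≤19.2).
S3: dominated by S8 (miles earned 6099≥1749, price 437≤588, duration 6.0≤9.4).
S4: dominated by S3 (miles earned 1749≥589, price 588≤697, duration 9.4≤10.2).
S5: not dominated.
S6: not dominated (best duration).
S7: dominated by S8 (miles earned 6099≥4955, price 437≤850, duration 6.0≤15.9).
S8: not dominated (best miles earned).
S9: dominated by S8 (miles earned 6099≥5666, price 437≤841, duration 6.0≤20.2).
S10: not dominated (best price).

S1, S5, S6, S8, S10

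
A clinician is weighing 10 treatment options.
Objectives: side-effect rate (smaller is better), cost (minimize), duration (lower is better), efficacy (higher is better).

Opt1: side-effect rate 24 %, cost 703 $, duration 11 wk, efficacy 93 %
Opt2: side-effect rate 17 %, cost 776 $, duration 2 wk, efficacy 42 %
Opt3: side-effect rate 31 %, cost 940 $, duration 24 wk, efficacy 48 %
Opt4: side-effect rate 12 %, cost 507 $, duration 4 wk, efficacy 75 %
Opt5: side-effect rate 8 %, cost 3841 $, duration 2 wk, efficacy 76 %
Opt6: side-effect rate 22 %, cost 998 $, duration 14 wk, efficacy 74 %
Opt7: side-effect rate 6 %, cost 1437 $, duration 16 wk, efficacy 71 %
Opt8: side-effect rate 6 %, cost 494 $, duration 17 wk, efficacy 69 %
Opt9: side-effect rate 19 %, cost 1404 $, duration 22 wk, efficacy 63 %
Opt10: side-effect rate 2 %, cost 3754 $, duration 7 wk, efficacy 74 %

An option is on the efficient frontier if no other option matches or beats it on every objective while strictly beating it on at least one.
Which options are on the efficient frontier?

Opt1, Opt2, Opt4, Opt5, Opt7, Opt8, Opt10

Opt1: not dominated (best efficacy).
Opt2: not dominated.
Opt3: dominated by Opt1 (side-effect rate 24≤31, cost 703≤940, duration 11≤24, efficacy 93≥48).
Opt4: not dominated.
Opt5: not dominated.
Opt6: dominated by Opt4 (side-effect rate 12≤22, cost 507≤998, duration 4≤14, efficacy 75≥74).
Opt7: not dominated.
Opt8: not dominated (best cost).
Opt9: dominated by Opt4 (side-effect rate 12≤19, cost 507≤1404, duration 4≤22, efficacy 75≥63).
Opt10: not dominated (best side-effect rate).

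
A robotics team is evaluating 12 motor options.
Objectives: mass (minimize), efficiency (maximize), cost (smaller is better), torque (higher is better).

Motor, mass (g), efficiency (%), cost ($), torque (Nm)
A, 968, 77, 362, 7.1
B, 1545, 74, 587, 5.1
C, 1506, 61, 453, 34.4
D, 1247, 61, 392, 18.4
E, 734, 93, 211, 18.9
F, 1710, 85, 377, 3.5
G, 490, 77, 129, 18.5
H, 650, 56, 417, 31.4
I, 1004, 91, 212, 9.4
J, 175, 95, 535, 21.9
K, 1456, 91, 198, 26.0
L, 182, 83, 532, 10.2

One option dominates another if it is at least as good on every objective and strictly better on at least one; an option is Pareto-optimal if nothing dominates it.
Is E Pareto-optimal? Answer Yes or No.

Yes

A: worse on mass (968 vs 734).
B: worse on mass (1545 vs 734).
C: worse on mass (1506 vs 734).
D: worse on mass (1247 vs 734).
F: worse on mass (1710 vs 734).
G: worse on efficiency (77 vs 93).
H: worse on efficiency (56 vs 93).
I: worse on mass (1004 vs 734).
J: worse on cost (535 vs 211).
K: worse on mass (1456 vs 734).
L: worse on efficiency (83 vs 93).
No option is at least as good as E on every objective and strictly better on one.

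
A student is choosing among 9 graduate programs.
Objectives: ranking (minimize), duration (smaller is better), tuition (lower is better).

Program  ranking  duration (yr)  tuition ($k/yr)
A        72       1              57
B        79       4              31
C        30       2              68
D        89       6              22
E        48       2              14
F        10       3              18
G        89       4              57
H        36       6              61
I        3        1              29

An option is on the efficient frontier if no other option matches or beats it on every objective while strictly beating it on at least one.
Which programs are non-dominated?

E, F, I

A: dominated by I (ranking 3≤72, duration 1≤1, tuition 29≤57).
B: dominated by E (ranking 48≤79, duration 2≤4, tuition 14≤31).
C: dominated by I (ranking 3≤30, duration 1≤2, tuition 29≤68).
D: dominated by E (ranking 48≤89, duration 2≤6, tuition 14≤22).
E: not dominated (best tuition).
F: not dominated.
G: dominated by A (ranking 72≤89, duration 1≤4, tuition 57≤57).
H: dominated by F (ranking 10≤36, duration 3≤6, tuition 18≤61).
I: not dominated (best ranking).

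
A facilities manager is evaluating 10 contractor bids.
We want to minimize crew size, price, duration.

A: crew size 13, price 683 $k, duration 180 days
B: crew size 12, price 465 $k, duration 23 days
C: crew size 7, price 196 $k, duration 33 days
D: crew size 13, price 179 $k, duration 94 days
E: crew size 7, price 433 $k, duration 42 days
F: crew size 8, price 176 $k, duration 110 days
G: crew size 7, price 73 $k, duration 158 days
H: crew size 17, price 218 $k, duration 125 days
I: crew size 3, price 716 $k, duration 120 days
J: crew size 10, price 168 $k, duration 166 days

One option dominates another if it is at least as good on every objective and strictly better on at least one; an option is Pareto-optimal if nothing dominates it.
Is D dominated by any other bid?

A: worse on price (683 vs 179).
B: worse on price (465 vs 179).
C: worse on price (196 vs 179).
E: worse on price (433 vs 179).
F: worse on duration (110 vs 94).
G: worse on duration (158 vs 94).
H: worse on crew size (17 vs 13).
I: worse on price (716 vs 179).
J: worse on duration (166 vs 94).
No option is at least as good as D on every objective and strictly better on one.

No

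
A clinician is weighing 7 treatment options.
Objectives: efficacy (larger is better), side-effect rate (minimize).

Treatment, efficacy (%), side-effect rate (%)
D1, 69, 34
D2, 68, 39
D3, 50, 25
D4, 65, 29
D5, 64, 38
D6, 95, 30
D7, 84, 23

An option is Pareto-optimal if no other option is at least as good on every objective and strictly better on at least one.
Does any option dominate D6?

D1: worse on efficacy (69 vs 95).
D2: worse on efficacy (68 vs 95).
D3: worse on efficacy (50 vs 95).
D4: worse on efficacy (65 vs 95).
D5: worse on efficacy (64 vs 95).
D7: worse on efficacy (84 vs 95).
No option is at least as good as D6 on every objective and strictly better on one.

No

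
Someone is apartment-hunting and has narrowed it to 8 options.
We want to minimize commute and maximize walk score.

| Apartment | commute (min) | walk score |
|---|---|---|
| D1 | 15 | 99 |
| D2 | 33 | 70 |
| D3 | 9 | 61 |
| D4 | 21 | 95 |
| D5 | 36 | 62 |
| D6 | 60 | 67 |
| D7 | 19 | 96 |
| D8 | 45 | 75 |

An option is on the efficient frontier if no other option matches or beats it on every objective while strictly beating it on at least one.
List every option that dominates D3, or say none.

D1: worse on commute (15 vs 9).
D2: worse on commute (33 vs 9).
D4: worse on commute (21 vs 9).
D5: worse on commute (36 vs 9).
D6: worse on commute (60 vs 9).
D7: worse on commute (19 vs 9).
D8: worse on commute (45 vs 9).
No option dominates D3.

none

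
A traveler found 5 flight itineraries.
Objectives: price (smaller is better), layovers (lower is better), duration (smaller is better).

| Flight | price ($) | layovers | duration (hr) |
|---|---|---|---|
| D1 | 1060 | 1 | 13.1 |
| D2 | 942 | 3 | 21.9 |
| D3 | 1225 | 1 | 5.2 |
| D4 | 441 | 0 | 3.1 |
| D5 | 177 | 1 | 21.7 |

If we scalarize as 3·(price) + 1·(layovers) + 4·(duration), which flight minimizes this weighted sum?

D1: 3·1060 + 1·1 + 4·13.1 = 3233.4
D2: 3·942 + 1·3 + 4·21.9 = 2916.6
D3: 3·1225 + 1·1 + 4·5.2 = 3696.8
D4: 3·441 + 1·0 + 4·3.1 = 1335.4
D5: 3·177 + 1·1 + 4·21.7 = 618.8
Lowest: D5 at 618.8.

D5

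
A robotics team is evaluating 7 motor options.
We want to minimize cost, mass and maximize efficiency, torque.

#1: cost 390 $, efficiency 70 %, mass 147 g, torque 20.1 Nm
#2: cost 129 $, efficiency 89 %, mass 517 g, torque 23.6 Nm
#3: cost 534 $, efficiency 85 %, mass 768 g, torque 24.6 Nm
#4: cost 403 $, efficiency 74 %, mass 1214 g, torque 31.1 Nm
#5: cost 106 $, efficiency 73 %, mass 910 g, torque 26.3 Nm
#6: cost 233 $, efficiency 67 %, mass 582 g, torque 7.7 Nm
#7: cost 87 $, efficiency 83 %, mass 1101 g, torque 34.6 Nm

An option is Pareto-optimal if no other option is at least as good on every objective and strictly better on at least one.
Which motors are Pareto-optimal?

#1, #2, #3, #5, #7

#1: not dominated (best mass).
#2: not dominated (best efficiency).
#3: not dominated.
#4: dominated by #7 (cost 87≤403, efficiency 83≥74, mass 1101≤1214, torque 34.6≥31.1).
#5: not dominated.
#6: dominated by #2 (cost 129≤233, efficiency 89≥67, mass 517≤582, torque 23.6≥7.7).
#7: not dominated (best cost).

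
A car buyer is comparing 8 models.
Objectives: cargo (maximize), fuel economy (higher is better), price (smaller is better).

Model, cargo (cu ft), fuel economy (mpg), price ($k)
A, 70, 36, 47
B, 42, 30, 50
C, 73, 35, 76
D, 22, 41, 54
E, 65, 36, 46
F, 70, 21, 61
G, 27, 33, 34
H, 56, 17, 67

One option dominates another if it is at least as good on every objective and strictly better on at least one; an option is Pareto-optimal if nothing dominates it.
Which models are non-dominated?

A, C, D, E, G

A: not dominated.
B: dominated by A (cargo 70≥42, fuel economy 36≥30, price 47≤50).
C: not dominated (best cargo).
D: not dominated (best fuel economy).
E: not dominated.
F: dominated by A (cargo 70≥70, fuel economy 36≥21, price 47≤61).
G: not dominated (best price).
H: dominated by A (cargo 70≥56, fuel economy 36≥17, price 47≤67).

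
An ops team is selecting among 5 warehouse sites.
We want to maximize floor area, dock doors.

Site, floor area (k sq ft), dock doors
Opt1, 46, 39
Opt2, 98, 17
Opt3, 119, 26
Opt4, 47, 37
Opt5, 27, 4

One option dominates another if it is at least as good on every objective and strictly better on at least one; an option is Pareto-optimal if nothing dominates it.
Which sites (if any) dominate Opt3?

Opt1: worse on floor area (46 vs 119).
Opt2: worse on floor area (98 vs 119).
Opt4: worse on floor area (47 vs 119).
Opt5: worse on floor area (27 vs 119).
No option dominates Opt3.

none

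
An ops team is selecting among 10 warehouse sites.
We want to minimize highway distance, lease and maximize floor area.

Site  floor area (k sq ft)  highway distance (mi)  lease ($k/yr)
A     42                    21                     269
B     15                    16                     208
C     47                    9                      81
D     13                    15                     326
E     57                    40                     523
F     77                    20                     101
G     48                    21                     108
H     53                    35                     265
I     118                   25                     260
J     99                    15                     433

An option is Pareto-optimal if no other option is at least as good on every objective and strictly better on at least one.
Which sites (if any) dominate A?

C: floor area 47≥42, highway distance 9≤21, lease 81≤269 — dominates A.
F: floor area 77≥42, highway distance 20≤21, lease 101≤269 — dominates A.
G: floor area 48≥42, highway distance 21≤21, lease 108≤269 — dominates A.
Others (B, D, E, H, I, J) are each worse than A on at least one objective.

C, F, G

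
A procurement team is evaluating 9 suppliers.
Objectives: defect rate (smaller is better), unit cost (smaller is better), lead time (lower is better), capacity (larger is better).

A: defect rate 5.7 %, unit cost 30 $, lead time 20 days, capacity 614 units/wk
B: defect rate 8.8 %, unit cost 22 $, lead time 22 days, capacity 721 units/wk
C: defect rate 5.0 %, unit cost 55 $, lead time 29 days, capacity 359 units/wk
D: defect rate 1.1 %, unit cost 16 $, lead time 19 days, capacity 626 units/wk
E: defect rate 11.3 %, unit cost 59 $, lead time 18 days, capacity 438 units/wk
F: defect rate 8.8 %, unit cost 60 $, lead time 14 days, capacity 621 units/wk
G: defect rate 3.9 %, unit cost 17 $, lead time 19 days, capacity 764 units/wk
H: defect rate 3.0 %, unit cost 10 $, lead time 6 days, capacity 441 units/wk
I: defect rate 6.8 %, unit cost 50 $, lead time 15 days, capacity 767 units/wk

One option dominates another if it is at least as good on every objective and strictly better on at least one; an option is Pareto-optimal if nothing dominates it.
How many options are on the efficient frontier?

A: dominated by D (defect rate 1.1≤5.7, unit cost 16≤30, lead time 19≤20, capacity 626≥614).
B: dominated by G (defect rate 3.9≤8.8, unit cost 17≤22, lead time 19≤22, capacity 764≥721).
C: dominated by D (defect rate 1.1≤5.0, unit cost 16≤55, lead time 19≤29, capacity 626≥359).
D: not dominated (best defect rate).
E: dominated by H (defect rate 3.0≤11.3, unit cost 10≤59, lead time 6≤18, capacity 441≥438).
F: not dominated.
G: not dominated.
H: not dominated (best unit cost).
I: not dominated (best capacity).
Pareto-optimal: D, F, G, H, I → 5.

5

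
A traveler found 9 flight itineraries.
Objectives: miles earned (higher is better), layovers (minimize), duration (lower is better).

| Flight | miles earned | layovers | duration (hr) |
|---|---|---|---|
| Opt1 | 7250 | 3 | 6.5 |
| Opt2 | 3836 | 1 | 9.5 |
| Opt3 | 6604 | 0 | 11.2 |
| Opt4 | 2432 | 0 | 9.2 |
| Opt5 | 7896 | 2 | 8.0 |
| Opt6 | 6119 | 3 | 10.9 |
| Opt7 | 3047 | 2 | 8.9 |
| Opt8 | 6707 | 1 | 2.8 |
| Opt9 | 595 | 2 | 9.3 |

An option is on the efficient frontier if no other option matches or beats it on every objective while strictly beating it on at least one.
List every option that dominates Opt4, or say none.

none

Opt1: worse on layovers (3 vs 0).
Opt2: worse on layovers (1 vs 0).
Opt3: worse on duration (11.2 vs 9.2).
Opt5: worse on layovers (2 vs 0).
Opt6: worse on layovers (3 vs 0).
Opt7: worse on layovers (2 vs 0).
Opt8: worse on layovers (1 vs 0).
Opt9: worse on miles earned (595 vs 2432).
No option dominates Opt4.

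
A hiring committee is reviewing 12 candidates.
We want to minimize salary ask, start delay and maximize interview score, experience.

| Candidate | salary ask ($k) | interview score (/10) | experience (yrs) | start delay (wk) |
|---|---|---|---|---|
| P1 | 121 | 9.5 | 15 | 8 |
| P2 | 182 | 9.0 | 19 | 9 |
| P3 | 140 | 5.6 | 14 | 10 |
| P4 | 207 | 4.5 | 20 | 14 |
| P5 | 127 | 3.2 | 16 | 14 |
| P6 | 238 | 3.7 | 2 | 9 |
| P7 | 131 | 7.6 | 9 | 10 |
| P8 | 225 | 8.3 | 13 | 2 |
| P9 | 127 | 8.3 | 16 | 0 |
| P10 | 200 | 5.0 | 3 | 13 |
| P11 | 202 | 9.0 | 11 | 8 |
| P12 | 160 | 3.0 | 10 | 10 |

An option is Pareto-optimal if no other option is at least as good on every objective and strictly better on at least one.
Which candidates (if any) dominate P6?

P1: salary ask 121≤238, interview score 9.5≥3.7, experience 15≥2, start delay 8≤9 — dominates P6.
P2: salary ask 182≤238, interview score 9.0≥3.7, experience 19≥2, start delay 9≤9 — dominates P6.
P8: salary ask 225≤238, interview score 8.3≥3.7, experience 13≥2, start delay 2≤9 — dominates P6.
P9: salary ask 127≤238, interview score 8.3≥3.7, experience 16≥2, start delay 0≤9 — dominates P6.
P11: salary ask 202≤238, interview score 9.0≥3.7, experience 11≥2, start delay 8≤9 — dominates P6.
Others (P3, P4, P5, P7, P10, P12) are each worse than P6 on at least one objective.

P1, P2, P8, P9, P11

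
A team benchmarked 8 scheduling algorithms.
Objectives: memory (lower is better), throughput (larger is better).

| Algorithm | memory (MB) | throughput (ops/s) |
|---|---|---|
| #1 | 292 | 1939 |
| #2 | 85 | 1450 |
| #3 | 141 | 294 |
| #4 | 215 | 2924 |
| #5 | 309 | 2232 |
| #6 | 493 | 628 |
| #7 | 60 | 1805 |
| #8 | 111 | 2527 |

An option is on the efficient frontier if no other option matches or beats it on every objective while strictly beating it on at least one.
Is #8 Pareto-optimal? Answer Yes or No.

Yes

#1: worse on memory (292 vs 111).
#2: worse on throughput (1450 vs 2527).
#3: worse on memory (141 vs 111).
#4: worse on memory (215 vs 111).
#5: worse on memory (309 vs 111).
#6: worse on memory (493 vs 111).
#7: worse on throughput (1805 vs 2527).
No option is at least as good as #8 on every objective and strictly better on one.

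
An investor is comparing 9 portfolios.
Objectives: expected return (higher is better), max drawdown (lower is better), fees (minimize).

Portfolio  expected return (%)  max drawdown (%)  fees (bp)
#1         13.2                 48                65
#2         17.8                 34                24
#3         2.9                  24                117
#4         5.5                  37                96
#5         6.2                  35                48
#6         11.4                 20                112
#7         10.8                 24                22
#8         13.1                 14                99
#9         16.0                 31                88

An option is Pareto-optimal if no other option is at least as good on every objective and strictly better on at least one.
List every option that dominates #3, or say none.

#6: expected return 11.4≥2.9, max drawdown 20≤24, fees 112≤117 — dominates #3.
#7: expected return 10.8≥2.9, max drawdown 24≤24, fees 22≤117 — dominates #3.
#8: expected return 13.1≥2.9, max drawdown 14≤24, fees 99≤117 — dominates #3.
Others (#1, #2, #4, #5, #9) are each worse than #3 on at least one objective.

#6, #7, #8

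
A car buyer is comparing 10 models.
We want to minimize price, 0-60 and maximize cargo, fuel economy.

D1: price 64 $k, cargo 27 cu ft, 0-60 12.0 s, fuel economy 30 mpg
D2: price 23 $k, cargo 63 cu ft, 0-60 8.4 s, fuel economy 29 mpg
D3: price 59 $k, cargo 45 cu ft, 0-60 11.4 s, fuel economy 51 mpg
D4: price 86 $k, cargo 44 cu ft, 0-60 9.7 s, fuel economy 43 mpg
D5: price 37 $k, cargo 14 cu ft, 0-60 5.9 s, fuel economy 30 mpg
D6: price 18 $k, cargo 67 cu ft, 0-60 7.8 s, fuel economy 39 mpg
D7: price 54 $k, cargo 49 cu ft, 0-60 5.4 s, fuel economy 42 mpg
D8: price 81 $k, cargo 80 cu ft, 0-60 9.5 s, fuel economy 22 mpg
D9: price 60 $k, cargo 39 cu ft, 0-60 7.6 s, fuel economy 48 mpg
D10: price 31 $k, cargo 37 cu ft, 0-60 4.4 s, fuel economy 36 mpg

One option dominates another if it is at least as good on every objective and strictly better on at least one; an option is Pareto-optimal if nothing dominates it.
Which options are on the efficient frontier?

D3, D4, D6, D7, D8, D9, D10

D1: dominated by D3 (price 59≤64, cargo 45≥27, 0-60 11.4≤12.0, fuel economy 51≥30).
D2: dominated by D6 (price 18≤23, cargo 67≥63, 0-60 7.8≤8.4, fuel economy 39≥29).
D3: not dominated (best fuel economy).
D4: not dominated.
D5: dominated by D10 (price 31≤37, cargo 37≥14, 0-60 4.4≤5.9, fuel economy 36≥30).
D6: not dominated (best price).
D7: not dominated.
D8: not dominated (best cargo).
D9: not dominated.
D10: not dominated (best 0-60).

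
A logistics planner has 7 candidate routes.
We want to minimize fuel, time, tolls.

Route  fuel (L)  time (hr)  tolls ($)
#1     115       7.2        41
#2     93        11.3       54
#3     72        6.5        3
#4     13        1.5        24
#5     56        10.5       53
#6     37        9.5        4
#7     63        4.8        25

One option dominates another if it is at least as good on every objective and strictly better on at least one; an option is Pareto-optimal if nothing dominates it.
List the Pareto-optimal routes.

#3, #4, #6

#1: dominated by #3 (fuel 72≤115, time 6.5≤7.2, tolls 3≤41).
#2: dominated by #3 (fuel 72≤93, time 6.5≤11.3, tolls 3≤54).
#3: not dominated (best tolls).
#4: not dominated (best fuel).
#5: dominated by #4 (fuel 13≤56, time 1.5≤10.5, tolls 24≤53).
#6: not dominated.
#7: dominated by #4 (fuel 13≤63, time 1.5≤4.8, tolls 24≤25).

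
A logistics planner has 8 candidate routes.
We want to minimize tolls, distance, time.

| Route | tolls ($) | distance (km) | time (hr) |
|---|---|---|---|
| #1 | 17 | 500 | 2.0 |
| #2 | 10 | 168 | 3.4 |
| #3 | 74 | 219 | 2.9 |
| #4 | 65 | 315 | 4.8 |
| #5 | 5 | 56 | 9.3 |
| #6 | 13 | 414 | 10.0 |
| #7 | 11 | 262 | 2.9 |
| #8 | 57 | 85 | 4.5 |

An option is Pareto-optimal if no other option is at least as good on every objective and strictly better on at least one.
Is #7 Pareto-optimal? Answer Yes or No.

Yes

#1: worse on tolls (17 vs 11).
#2: worse on time (3.4 vs 2.9).
#3: worse on tolls (74 vs 11).
#4: worse on tolls (65 vs 11).
#5: worse on time (9.3 vs 2.9).
#6: worse on tolls (13 vs 11).
#8: worse on tolls (57 vs 11).
No option is at least as good as #7 on every objective and strictly better on one.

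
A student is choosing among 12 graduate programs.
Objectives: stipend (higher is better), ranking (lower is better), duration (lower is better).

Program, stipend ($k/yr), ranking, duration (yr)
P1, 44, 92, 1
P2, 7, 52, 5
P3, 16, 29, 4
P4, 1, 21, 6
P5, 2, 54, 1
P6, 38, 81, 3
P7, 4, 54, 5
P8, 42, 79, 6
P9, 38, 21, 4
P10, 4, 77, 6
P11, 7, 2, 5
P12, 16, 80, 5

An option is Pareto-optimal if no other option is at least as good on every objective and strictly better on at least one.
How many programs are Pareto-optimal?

P1: not dominated (best stipend).
P2: dominated by P3 (stipend 16≥7, ranking 29≤52, duration 4≤5).
P3: dominated by P9 (stipend 38≥16, ranking 21≤29, duration 4≤4).
P4: dominated by P9 (stipend 38≥1, ranking 21≤21, duration 4≤6).
P5: not dominated.
P6: not dominated.
P7: dominated by P2 (stipend 7≥4, ranking 52≤54, duration 5≤5).
P8: not dominated.
P9: not dominated.
P10: dominated by P2 (stipend 7≥4, ranking 52≤77, duration 5≤6).
P11: not dominated (best ranking).
P12: dominated by P3 (stipend 16≥16, ranking 29≤80, duration 4≤5).
Pareto-optimal: P1, P5, P6, P8, P9, P11 → 6.

6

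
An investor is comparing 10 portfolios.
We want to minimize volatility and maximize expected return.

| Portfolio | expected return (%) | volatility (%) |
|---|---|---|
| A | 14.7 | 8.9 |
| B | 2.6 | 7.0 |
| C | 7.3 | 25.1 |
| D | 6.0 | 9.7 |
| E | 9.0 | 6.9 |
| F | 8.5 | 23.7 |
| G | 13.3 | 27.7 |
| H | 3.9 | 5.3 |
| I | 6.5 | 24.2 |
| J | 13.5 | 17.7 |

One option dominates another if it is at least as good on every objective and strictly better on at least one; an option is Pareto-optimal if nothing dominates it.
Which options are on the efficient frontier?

A: not dominated (best expected return).
B: dominated by E (expected return 9.0≥2.6, volatility 6.9≤7.0).
C: dominated by A (expected return 14.7≥7.3, volatility 8.9≤25.1).
D: dominated by A (expected return 14.7≥6.0, volatility 8.9≤9.7).
E: not dominated.
F: dominated by A (expected return 14.7≥8.5, volatility 8.9≤23.7).
G: dominated by A (expected return 14.7≥13.3, volatility 8.9≤27.7).
H: not dominated (best volatility).
I: dominated by A (expected return 14.7≥6.5, volatility 8.9≤24.2).
J: dominated by A (expected return 14.7≥13.5, volatility 8.9≤17.7).

A, E, H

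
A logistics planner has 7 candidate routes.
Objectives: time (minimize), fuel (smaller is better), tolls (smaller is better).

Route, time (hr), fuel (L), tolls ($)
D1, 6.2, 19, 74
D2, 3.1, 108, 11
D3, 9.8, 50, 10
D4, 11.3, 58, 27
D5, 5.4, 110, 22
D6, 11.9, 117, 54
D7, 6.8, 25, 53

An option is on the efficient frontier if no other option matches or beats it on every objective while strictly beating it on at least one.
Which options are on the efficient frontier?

D1: not dominated (best fuel).
D2: not dominated (best time).
D3: not dominated (best tolls).
D4: dominated by D3 (time 9.8≤11.3, fuel 50≤58, tolls 10≤27).
D5: dominated by D2 (time 3.1≤5.4, fuel 108≤110, tolls 11≤22).
D6: dominated by D2 (time 3.1≤11.9, fuel 108≤117, tolls 11≤54).
D7: not dominated.

D1, D2, D3, D7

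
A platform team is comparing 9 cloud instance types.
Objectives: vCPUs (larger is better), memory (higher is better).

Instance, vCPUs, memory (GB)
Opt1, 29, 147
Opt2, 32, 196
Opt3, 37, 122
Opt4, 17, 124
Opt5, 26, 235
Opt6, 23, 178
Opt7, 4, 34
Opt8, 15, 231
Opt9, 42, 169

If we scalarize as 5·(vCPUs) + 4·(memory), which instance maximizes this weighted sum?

Opt1: 5·29 + 4·147 = 733
Opt2: 5·32 + 4·196 = 944
Opt3: 5·37 + 4·122 = 673
Opt4: 5·17 + 4·124 = 581
Opt5: 5·26 + 4·235 = 1070
Opt6: 5·23 + 4·178 = 827
Opt7: 5·4 + 4·34 = 156
Opt8: 5·15 + 4·231 = 999
Opt9: 5·42 + 4·169 = 886
Highest: Opt5 at 1070.

Opt5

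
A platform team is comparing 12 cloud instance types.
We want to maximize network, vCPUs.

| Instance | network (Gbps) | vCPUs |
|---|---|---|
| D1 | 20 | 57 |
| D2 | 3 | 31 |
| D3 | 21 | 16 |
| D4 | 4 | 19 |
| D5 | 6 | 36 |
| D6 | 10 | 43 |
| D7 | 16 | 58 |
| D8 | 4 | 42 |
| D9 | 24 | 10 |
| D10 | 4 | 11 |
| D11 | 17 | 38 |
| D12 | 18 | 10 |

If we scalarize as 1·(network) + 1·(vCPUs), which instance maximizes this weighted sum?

D1: 1·20 + 1·57 = 77
D2: 1·3 + 1·31 = 34
D3: 1·21 + 1·16 = 37
D4: 1·4 + 1·19 = 23
D5: 1·6 + 1·36 = 42
D6: 1·10 + 1·43 = 53
D7: 1·16 + 1·58 = 74
D8: 1·4 + 1·42 = 46
D9: 1·24 + 1·10 = 34
D10: 1·4 + 1·11 = 15
D11: 1·17 + 1·38 = 55
D12: 1·18 + 1·10 = 28
Highest: D1 at 77.

D1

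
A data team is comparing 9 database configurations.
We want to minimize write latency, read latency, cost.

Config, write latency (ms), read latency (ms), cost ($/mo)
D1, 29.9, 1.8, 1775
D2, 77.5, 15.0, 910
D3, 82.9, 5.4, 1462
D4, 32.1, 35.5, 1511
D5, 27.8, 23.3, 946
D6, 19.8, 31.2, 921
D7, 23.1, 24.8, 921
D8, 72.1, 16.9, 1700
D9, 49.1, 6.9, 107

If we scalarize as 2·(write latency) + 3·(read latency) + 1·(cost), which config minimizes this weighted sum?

D9

D1: 2·29.9 + 3·1.8 + 1·1775 = 1840.2
D2: 2·77.5 + 3·15.0 + 1·910 = 1110.0
D3: 2·82.9 + 3·5.4 + 1·1462 = 1644.0
D4: 2·32.1 + 3·35.5 + 1·1511 = 1681.7
D5: 2·27.8 + 3·23.3 + 1·946 = 1071.5
D6: 2·19.8 + 3·31.2 + 1·921 = 1054.2
D7: 2·23.1 + 3·24.8 + 1·921 = 1041.6
D8: 2·72.1 + 3·16.9 + 1·1700 = 1894.9
D9: 2·49.1 + 3·6.9 + 1·107 = 225.9
Lowest: D9 at 225.9.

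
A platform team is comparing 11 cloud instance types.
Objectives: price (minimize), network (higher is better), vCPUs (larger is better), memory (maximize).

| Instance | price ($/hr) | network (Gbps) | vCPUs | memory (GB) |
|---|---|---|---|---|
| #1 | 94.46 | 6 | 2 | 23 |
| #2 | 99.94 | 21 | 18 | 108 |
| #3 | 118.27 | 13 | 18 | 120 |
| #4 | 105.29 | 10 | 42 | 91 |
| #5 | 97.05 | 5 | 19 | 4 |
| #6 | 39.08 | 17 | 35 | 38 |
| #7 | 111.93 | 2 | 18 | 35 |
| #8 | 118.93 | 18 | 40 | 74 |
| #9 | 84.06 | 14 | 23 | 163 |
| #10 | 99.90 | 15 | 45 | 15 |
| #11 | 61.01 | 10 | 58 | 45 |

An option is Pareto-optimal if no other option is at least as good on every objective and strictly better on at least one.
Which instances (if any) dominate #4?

none

#1: worse on network (6 vs 10).
#2: worse on vCPUs (18 vs 42).
#3: worse on price (118.27 vs 105.29).
#5: worse on network (5 vs 10).
#6: worse on vCPUs (35 vs 42).
#7: worse on price (111.93 vs 105.29).
#8: worse on price (118.93 vs 105.29).
#9: worse on vCPUs (23 vs 42).
#10: worse on memory (15 vs 91).
#11: worse on memory (45 vs 91).
No option dominates #4.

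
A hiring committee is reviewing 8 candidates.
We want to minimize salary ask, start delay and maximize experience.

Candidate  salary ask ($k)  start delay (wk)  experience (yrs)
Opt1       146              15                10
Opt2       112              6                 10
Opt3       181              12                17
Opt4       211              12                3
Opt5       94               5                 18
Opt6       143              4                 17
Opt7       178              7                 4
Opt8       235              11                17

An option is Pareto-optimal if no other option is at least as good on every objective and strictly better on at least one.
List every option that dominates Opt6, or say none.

none

Opt1: worse on salary ask (146 vs 143).
Opt2: worse on start delay (6 vs 4).
Opt3: worse on salary ask (181 vs 143).
Opt4: worse on salary ask (211 vs 143).
Opt5: worse on start delay (5 vs 4).
Opt7: worse on salary ask (178 vs 143).
Opt8: worse on salary ask (235 vs 143).
No option dominates Opt6.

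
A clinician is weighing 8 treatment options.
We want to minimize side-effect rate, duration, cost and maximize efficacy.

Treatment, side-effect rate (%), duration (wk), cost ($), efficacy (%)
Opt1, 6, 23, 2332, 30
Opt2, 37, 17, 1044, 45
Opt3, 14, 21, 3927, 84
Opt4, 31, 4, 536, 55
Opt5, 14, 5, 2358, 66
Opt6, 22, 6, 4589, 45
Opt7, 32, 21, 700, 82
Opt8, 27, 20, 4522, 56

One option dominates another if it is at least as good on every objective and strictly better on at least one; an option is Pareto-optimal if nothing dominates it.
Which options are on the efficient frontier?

Opt1: not dominated (best side-effect rate).
Opt2: dominated by Opt4 (side-effect rate 31≤37, duration 4≤17, cost 536≤1044, efficacy 55≥45).
Opt3: not dominated (best efficacy).
Opt4: not dominated (best duration).
Opt5: not dominated.
Opt6: dominated by Opt5 (side-effect rate 14≤22, duration 5≤6, cost 2358≤4589, efficacy 66≥45).
Opt7: not dominated.
Opt8: dominated by Opt5 (side-effect rate 14≤27, duration 5≤20, cost 2358≤4522, efficacy 66≥56).

Opt1, Opt3, Opt4, Opt5, Opt7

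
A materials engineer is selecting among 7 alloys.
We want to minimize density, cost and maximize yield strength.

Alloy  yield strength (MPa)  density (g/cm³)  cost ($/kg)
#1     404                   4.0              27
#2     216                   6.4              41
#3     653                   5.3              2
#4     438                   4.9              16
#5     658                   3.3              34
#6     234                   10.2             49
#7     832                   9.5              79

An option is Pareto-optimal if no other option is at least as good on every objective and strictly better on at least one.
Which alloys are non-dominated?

#1: not dominated.
#2: dominated by #1 (yield strength 404≥216, density 4.0≤6.4, cost 27≤41).
#3: not dominated (best cost).
#4: not dominated.
#5: not dominated (best density).
#6: dominated by #1 (yield strength 404≥234, density 4.0≤10.2, cost 27≤49).
#7: not dominated (best yield strength).

#1, #3, #4, #5, #7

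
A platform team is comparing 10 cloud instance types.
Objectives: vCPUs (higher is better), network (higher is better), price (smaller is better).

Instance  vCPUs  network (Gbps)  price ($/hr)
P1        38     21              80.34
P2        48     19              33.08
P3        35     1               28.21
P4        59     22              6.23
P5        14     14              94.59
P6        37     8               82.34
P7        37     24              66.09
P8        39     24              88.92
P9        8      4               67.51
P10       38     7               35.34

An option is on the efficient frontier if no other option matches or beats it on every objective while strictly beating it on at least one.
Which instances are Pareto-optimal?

P4, P7, P8

P1: dominated by P4 (vCPUs 59≥38, network 22≥21, price 6.23≤80.34).
P2: dominated by P4 (vCPUs 59≥48, network 22≥19, price 6.23≤33.08).
P3: dominated by P4 (vCPUs 59≥35, network 22≥1, price 6.23≤28.21).
P4: not dominated (best vCPUs).
P5: dominated by P1 (vCPUs 38≥14, network 21≥14, price 80.34≤94.59).
P6: dominated by P1 (vCPUs 38≥37, network 21≥8, price 80.34≤82.34).
P7: not dominated.
P8: not dominated.
P9: dominated by P2 (vCPUs 48≥8, network 19≥4, price 33.08≤67.51).
P10: dominated by P2 (vCPUs 48≥38, network 19≥7, price 33.08≤35.34).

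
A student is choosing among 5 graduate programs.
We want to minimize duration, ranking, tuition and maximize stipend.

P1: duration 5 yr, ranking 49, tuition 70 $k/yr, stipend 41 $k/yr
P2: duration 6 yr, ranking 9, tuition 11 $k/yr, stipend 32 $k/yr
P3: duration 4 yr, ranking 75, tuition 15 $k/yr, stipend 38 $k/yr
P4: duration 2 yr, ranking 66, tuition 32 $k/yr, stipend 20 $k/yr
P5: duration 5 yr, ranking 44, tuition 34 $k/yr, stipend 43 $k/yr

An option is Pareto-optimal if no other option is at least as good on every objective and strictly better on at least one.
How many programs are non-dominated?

P1: dominated by P5 (duration 5≤5, ranking 44≤49, tuition 34≤70, stipend 43≥41).
P2: not dominated (best ranking).
P3: not dominated.
P4: not dominated (best duration).
P5: not dominated (best stipend).
Pareto-optimal: P2, P3, P4, P5 → 4.

4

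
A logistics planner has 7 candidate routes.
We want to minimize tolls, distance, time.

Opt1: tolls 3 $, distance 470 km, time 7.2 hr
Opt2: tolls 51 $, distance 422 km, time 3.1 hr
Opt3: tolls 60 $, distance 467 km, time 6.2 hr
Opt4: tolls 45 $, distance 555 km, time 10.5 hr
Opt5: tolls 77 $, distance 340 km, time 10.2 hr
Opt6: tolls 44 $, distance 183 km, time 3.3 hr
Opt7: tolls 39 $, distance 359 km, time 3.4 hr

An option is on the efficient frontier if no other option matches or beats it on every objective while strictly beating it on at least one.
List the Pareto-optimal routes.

Opt1, Opt2, Opt6, Opt7

Opt1: not dominated (best tolls).
Opt2: not dominated (best time).
Opt3: dominated by Opt2 (tolls 51≤60, distance 422≤467, time 3.1≤6.2).
Opt4: dominated by Opt1 (tolls 3≤45, distance 470≤555, time 7.2≤10.5).
Opt5: dominated by Opt6 (tolls 44≤77, distance 183≤340, time 3.3≤10.2).
Opt6: not dominated (best distance).
Opt7: not dominated.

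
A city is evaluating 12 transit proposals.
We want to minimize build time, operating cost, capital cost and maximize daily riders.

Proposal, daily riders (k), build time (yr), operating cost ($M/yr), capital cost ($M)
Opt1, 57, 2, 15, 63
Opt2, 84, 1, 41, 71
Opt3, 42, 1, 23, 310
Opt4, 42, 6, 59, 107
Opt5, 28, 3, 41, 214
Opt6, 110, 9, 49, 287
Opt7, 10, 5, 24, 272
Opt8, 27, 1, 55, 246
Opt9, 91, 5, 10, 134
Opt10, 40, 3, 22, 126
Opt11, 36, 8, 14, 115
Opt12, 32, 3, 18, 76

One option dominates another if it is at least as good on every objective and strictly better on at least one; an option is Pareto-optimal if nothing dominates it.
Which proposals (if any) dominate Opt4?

Opt1, Opt2

Opt1: daily riders 57≥42, build time 2≤6, operating cost 15≤59, capital cost 63≤107 — dominates Opt4.
Opt2: daily riders 84≥42, build time 1≤6, operating cost 41≤59, capital cost 71≤107 — dominates Opt4.
Others (Opt3, Opt5, Opt6, Opt7, Opt8, Opt9, Opt10, Opt11, Opt12) are each worse than Opt4 on at least one objective.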